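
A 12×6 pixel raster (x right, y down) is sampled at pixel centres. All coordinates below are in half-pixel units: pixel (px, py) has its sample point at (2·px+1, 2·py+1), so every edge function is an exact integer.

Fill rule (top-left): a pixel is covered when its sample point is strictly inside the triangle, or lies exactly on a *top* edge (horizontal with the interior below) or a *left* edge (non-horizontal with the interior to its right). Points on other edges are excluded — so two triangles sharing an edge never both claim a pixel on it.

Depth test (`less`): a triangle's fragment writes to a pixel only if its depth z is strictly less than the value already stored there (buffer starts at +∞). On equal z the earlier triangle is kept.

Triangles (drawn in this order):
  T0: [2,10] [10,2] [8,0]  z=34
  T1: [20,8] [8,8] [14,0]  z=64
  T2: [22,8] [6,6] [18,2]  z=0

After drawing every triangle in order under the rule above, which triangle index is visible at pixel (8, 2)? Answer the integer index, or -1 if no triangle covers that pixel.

T0:
  2·area = 32  (B↔C swapped to make it positive)
  edge (2, 10)→(8, 0): d=(6,-10) top-left  bias=+0
  edge (8, 0)→(10, 2): d=(2,2) right/bottom  bias=-1
  edge (10, 2)→(2, 10): d=(-8,8) right/bottom  bias=-1
    (4,0)@(9, 1): e=[16,0,16] → ·  [on edge]
    (5,0)@(11, 1): e=[36,-4,0] → ·  [on edge]
    (3,1)@(7, 3): e=[8,8,16] → #
    (4,1)@(9, 3): e=[28,4,0] → ·  [on edge]
    (5,1)@(11, 3): e=[48,0,-16] → ·  [on edge]
    (2,2)@(5, 5): e=[0,16,16] → #  [on edge]
    (3,2)@(7, 5): e=[20,12,0] → ·  [on edge]
    (6,2)@(13, 5): e=[80,0,-48] → ·  [on edge]
    (2,3)@(5, 7): e=[12,20,0] → ·  [on edge]
    (7,3)@(15, 7): e=[112,0,-80] → ·  [on edge]
    (1,4)@(3, 9): e=[4,28,0] → ·  [on edge]
    (8,4)@(17, 9): e=[144,0,-112] → ·  [on edge]
    (0,5)@(1, 11): e=[-4,36,0] → ·  [on edge]
    (9,5)@(19, 11): e=[176,0,-144] → ·  [on edge]
  covered (2 px):
    · · · · · · · · · · · ·
    · · · # · · · · · · · ·
    · · # · · · · · · · · ·
    · · · · · · · · · · · ·
    · · · · · · · · · · · ·
    · · · · · · · · · · · ·
T1:
  2·area = 96
  edge (20, 8)→(8, 8): d=(-12,0) right/bottom  bias=-1
  edge (8, 8)→(14, 0): d=(6,-8) top-left  bias=+0
  edge (14, 0)→(20, 8): d=(6,8) right/bottom  bias=-1
    (6,1)@(13, 3): e=[60,10,26] → #
    (7,1)@(15, 3): e=[60,26,10] → #
    (8,1)@(17, 3): e=[60,42,-6] → ·
    (5,2)@(11, 5): e=[36,6,54] → #
    (8,2)@(17, 5): e=[36,54,6] → #
    (9,2)@(19, 5): e=[36,70,-10] → ·
    (4,3)@(9, 7): e=[12,2,82] → #
    (9,3)@(19, 7): e=[12,82,2] → #
    (10,3)@(21, 7): e=[12,98,-14] → ·
    (4,4)@(9, 9): e=[-12,14,94] → ·
    (5,4)@(11, 9): e=[-12,30,78] → ·
    (6,4)@(13, 9): e=[-12,46,62] → ·
  covered (12 px):
    · · · · · · · · · · · ·
    · · · · · · # # · · · ·
    · · · · · # # # # · · ·
    · · · · # # # # # # · ·
    · · · · · · · · · · · ·
    · · · · · · · · · · · ·
T2:
  2·area = 88
  edge (22, 8)→(6, 6): d=(-16,-2) top-left  bias=+0
  edge (6, 6)→(18, 2): d=(12,-4) top-left  bias=+0
  edge (18, 2)→(22, 8): d=(4,6) right/bottom  bias=-1
    (10,0)@(21, 1): e=[110,0,-22] → ·  [on edge]
    (7,1)@(15, 3): e=[66,0,22] → #  [on edge]
    (8,1)@(17, 3): e=[70,8,10] → #
    (9,1)@(19, 3): e=[74,16,-2] → ·
    (4,2)@(9, 5): e=[22,0,66] → #  [on edge]
    (5,2)@(11, 5): e=[26,8,54] → #
    (6,2)@(13, 5): e=[30,16,42] → #
    (9,2)@(19, 5): e=[42,40,6] → #
    (10,2)@(21, 5): e=[46,48,-6] → ·
    (1,3)@(3, 7): e=[-22,0,110] → ·  [on edge]
    (4,3)@(9, 7): e=[-10,24,74] → ·
    (5,3)@(11, 7): e=[-6,32,62] → ·
  covered (12 px):
    · · · · · · · · · · · ·
    · · · · · · · # # · · ·
    · · · · # # # # # # · ·
    · · · · · · · # # # # ·
    · · · · · · · · · · · ·
    · · · · · · · · · · · ·

Z-buffer (winner per pixel, '.' = empty):
  . . . . . . . . . . . .
  . . . 0 . . 1 2 2 . . .
  . . 0 . 2 2 2 2 2 2 . .
  . . . . 1 1 1 2 2 2 2 .
  . . . . . . . . . . . .
  . . . . . . . . . . . .

Result: 2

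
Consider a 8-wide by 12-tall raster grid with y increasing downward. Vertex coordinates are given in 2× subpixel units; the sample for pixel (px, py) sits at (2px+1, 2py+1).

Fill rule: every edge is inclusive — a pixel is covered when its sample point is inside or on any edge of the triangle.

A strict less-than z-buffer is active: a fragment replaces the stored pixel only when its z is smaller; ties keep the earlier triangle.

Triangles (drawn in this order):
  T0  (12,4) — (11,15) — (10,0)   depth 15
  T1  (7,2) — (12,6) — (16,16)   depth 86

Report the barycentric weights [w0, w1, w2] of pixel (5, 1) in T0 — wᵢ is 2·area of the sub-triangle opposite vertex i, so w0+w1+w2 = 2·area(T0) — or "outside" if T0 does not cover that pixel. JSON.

T0:
  2·area = 26
  edge (12, 4)→(11, 15): d=(-1,11) inclusive
  edge (11, 15)→(10, 0): d=(-1,-15) inclusive
  edge (10, 0)→(12, 4): d=(2,4) inclusive
    (5,1)@(11, 3): e=[12,12,2] → X
    (6,1)@(13, 3): e=[-10,42,-6] → .
    (5,2)@(11, 5): e=[10,10,6] → X
    (6,2)@(13, 5): e=[-12,40,-2] → .
    (5,3)@(11, 7): e=[8,8,10] → X
    (6,3)@(13, 7): e=[-14,38,2] → .
    (5,4)@(11, 9): e=[6,6,14] → X
    (6,4)@(13, 9): e=[-16,36,6] → .
    (5,5)@(11, 11): e=[4,4,18] → X
    (6,5)@(13, 11): e=[-18,34,10] → .
    (5,6)@(11, 13): e=[2,2,22] → X
    (6,6)@(13, 13): e=[-20,32,14] → .
    (5,7)@(11, 15): e=[0,0,26] → X  [on edge]
  covered (7 px):
    . . . . . . . .
    . . . . . X . .
    . . . . . X . .
    . . . . . X . .
    . . . . . X . .
    . . . . . X . .
    . . . . . X . .
    . . . . . X . .
    . . . . . . . .
    . . . . . . . .
    . . . . . . . .
    . . . . . . . .
T1:
  2·area = 34
  edge (7, 2)→(12, 6): d=(5,4) inclusive
  edge (12, 6)→(16, 16): d=(4,10) inclusive
  edge (16, 16)→(7, 2): d=(-9,-14) inclusive
    (4,2)@(9, 5): e=[7,26,1] → X
    (5,2)@(11, 5): e=[-1,6,29] → .
    (4,3)@(9, 7): e=[17,34,-17] → .
    (5,3)@(11, 7): e=[9,14,11] → X
    (6,3)@(13, 7): e=[1,-6,39] → .
    (5,4)@(11, 9): e=[19,22,-7] → .
    (6,4)@(13, 9): e=[11,2,21] → X
    (7,4)@(15, 9): e=[3,-18,49] → .
    (6,5)@(13, 11): e=[21,10,3] → X
    (7,5)@(15, 11): e=[13,-10,31] → .
    (6,6)@(13, 13): e=[31,18,-15] → .
  covered (4 px):
    . . . . . . . .
    . . . . . . . .
    . . . . X . . .
    . . . . . X . .
    . . . . . . X .
    . . . . . . X .
    . . . . . . . .
    . . . . . . . .
    . . . . . . . .
    . . . . . . . .
    . . . . . . . .
    . . . . . . . .

Result: [12,2,12]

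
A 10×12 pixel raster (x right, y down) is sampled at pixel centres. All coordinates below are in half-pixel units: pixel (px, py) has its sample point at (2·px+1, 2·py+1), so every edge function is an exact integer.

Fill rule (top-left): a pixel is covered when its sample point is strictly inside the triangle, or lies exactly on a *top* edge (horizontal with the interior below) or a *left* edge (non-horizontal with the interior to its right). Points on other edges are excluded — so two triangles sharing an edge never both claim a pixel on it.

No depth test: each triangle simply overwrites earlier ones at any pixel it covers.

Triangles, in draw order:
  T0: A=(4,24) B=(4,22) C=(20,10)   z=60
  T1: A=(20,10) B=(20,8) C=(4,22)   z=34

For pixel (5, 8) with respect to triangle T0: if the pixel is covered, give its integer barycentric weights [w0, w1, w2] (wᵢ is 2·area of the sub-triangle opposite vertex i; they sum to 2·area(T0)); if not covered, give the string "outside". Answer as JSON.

T0:
  2·area = 32
  edge (4, 24)→(4, 22): d=(0,-2) top-left  bias=+0
  edge (4, 22)→(20, 10): d=(16,-12) top-left  bias=+0
  edge (20, 10)→(4, 24): d=(-16,14) right/bottom  bias=-1
    (5,8)@(11, 17): e=[14,4,14] → #
    (6,8)@(13, 17): e=[18,28,-14] → ·
    (4,9)@(9, 19): e=[10,12,10] → #
    (5,9)@(11, 19): e=[14,36,-18] → ·
    (3,10)@(7, 21): e=[6,20,6] → #
    (4,10)@(9, 21): e=[10,44,-22] → ·
    (2,11)@(5, 23): e=[2,28,2] → #
    (3,11)@(7, 23): e=[6,52,-26] → ·
  covered (4 px):
    · · · · · · · · · ·
    · · · · · · · · · ·
    · · · · · · · · · ·
    · · · · · · · · · ·
    · · · · · · · · · ·
    · · · · · · · · · ·
    · · · · · · · · · ·
    · · · · · · · · · ·
    · · · · · # · · · ·
    · · · · # · · · · ·
    · · · # · · · · · ·
    · · # · · · · · · ·
T1:
  2·area = 32  (B↔C swapped to make it positive)
  edge (20, 10)→(4, 22): d=(-16,12) right/bottom  bias=-1
  edge (4, 22)→(20, 8): d=(16,-14) top-left  bias=+0
  edge (20, 8)→(20, 10): d=(0,2) right/bottom  bias=-1
    (9,4)@(19, 9): e=[28,2,2] → #
    (8,5)@(17, 11): e=[20,6,6] → #
    (9,5)@(19, 11): e=[-4,34,2] → ·
    (7,6)@(15, 13): e=[12,10,10] → #
    (8,6)@(17, 13): e=[-12,38,6] → ·
    (6,7)@(13, 15): e=[4,14,14] → #
    (7,7)@(15, 15): e=[-20,42,10] → ·
    (6,8)@(13, 17): e=[-28,46,14] → ·
  covered (4 px):
    · · · · · · · · · ·
    · · · · · · · · · ·
    · · · · · · · · · ·
    · · · · · · · · · ·
    · · · · · · · · · #
    · · · · · · · · # ·
    · · · · · · · # · ·
    · · · · · · # · · ·
    · · · · · · · · · ·
    · · · · · · · · · ·
    · · · · · · · · · ·
    · · · · · · · · · ·

Final: [4,14,14]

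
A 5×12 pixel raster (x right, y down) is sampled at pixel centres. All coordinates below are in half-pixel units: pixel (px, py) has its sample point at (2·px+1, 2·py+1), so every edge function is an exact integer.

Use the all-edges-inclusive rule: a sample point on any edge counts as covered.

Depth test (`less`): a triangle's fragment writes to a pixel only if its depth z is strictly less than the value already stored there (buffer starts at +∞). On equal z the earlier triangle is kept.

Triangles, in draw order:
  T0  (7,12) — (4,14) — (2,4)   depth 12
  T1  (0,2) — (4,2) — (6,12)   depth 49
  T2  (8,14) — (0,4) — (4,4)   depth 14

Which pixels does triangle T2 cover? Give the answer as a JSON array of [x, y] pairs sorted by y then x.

T0:
  2·area = 34
  edge (7, 12)→(4, 14): d=(-3,2) inclusive
  edge (4, 14)→(2, 4): d=(-2,-10) inclusive
  edge (2, 4)→(7, 12): d=(5,8) inclusive
    (1,3)@(3, 7): e=[23,4,7] → X
    (2,3)@(5, 7): e=[19,24,-9] → .
    (1,4)@(3, 9): e=[17,0,17] → X  [on edge]
    (2,4)@(5, 9): e=[13,20,1] → X
    (3,4)@(7, 9): e=[9,40,-15] → .
    (1,5)@(3, 11): e=[11,-4,27] → .
    (2,5)@(5, 11): e=[7,16,11] → X
    (3,5)@(7, 11): e=[3,36,-5] → .
    (2,6)@(5, 13): e=[1,12,21] → X
    (3,6)@(7, 13): e=[-3,32,5] → .
    (2,7)@(5, 15): e=[-5,8,31] → .
    (2,9)@(5, 19): e=[-17,0,51] → .  [on edge]
  covered (5 px):
    . . . . .
    . . . . .
    . . . . .
    . X . . .
    . X X . .
    . . X . .
    . . X . .
    . . . . .
    . . . . .
    . . . . .
    . . . . .
    . . . . .
T1:
  2·area = 40
  edge (0, 2)→(4, 2): d=(4,0) inclusive
  edge (4, 2)→(6, 12): d=(2,10) inclusive
  edge (6, 12)→(0, 2): d=(-6,-10) inclusive
    (0,1)@(1, 3): e=[4,32,4] → X
    (1,1)@(3, 3): e=[4,12,24] → X
    (2,1)@(5, 3): e=[4,-8,44] → .
    (0,2)@(1, 5): e=[12,36,-8] → .
    (1,2)@(3, 5): e=[12,16,12] → X
    (2,2)@(5, 5): e=[12,-4,32] → .
    (1,3)@(3, 7): e=[20,20,0] → X  [on edge]
    (2,3)@(5, 7): e=[20,0,20] → X  [on edge]
    (3,3)@(7, 7): e=[20,-20,40] → .
    (1,4)@(3, 9): e=[28,24,-12] → .
    (2,4)@(5, 9): e=[28,4,8] → X
    (3,4)@(7, 9): e=[28,-16,28] → .
    (3,8)@(7, 17): e=[60,0,-20] → .  [on edge]
    (4,8)@(9, 17): e=[60,-20,0] → .  [on edge]
  covered (6 px):
    . . . . .
    X X . . .
    . X . . .
    . X X . .
    . . X . .
    . . . . .
    . . . . .
    . . . . .
    . . . . .
    . . . . .
    . . . . .
    . . . . .
T2:
  2·area = 40
  edge (8, 14)→(0, 4): d=(-8,-10) inclusive
  edge (0, 4)→(4, 4): d=(4,0) inclusive
  edge (4, 4)→(8, 14): d=(4,10) inclusive
    (0,2)@(1, 5): e=[2,4,34] → X
    (1,2)@(3, 5): e=[22,4,14] → X
    (2,2)@(5, 5): e=[42,4,-6] → .
    (0,3)@(1, 7): e=[-14,12,42] → .
    (1,3)@(3, 7): e=[6,12,22] → X
    (2,3)@(5, 7): e=[26,12,2] → X
    (3,3)@(7, 7): e=[46,12,-18] → .
    (1,4)@(3, 9): e=[-10,20,30] → .
    (2,4)@(5, 9): e=[10,20,10] → X
    (3,4)@(7, 9): e=[30,20,-10] → .
    (2,5)@(5, 11): e=[-6,28,18] → .
  covered (5 px):
    . . . . .
    . . . . .
    X X . . .
    . X X . .
    . . X . .
    . . . . .
    . . . . .
    . . . . .
    . . . . .
    . . . . .
    . . . . .
    . . . . .

Final: [[0,2],[1,2],[1,3],[2,3],[2,4]]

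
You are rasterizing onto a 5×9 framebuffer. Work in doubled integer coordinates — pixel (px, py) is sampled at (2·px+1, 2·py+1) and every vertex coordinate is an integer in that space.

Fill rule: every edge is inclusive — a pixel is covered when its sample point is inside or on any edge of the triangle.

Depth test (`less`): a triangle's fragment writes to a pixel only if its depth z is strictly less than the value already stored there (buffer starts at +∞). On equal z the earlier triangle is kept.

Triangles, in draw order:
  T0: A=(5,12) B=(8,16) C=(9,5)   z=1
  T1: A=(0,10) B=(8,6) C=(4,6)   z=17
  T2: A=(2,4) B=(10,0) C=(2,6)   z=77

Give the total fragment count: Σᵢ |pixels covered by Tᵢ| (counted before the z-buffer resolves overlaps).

T0:
  2·area = 37  (B↔C swapped to make it positive)
  edge (5, 12)→(9, 5): d=(4,-7) inclusive
  edge (9, 5)→(8, 16): d=(-1,11) inclusive
  edge (8, 16)→(5, 12): d=(-3,-4) inclusive
    (4,2)@(9, 5): e=[0,0,37] → █  [on edge]
    (4,3)@(9, 7): e=[8,-2,31] → ·
    (3,4)@(7, 9): e=[2,18,17] → █
    (4,4)@(9, 9): e=[16,-4,25] → ·
    (3,5)@(7, 11): e=[10,16,11] → █
    (4,5)@(9, 11): e=[24,-6,19] → ·
    (3,6)@(7, 13): e=[18,14,5] → █
    (4,6)@(9, 13): e=[32,-8,13] → ·
    (3,7)@(7, 15): e=[26,12,-1] → ·
  covered (4 px):
    · · · · ·
    · · · · ·
    · · · · █
    · · · · ·
    · · · █ ·
    · · · █ ·
    · · · █ ·
    · · · · ·
    · · · · ·
T1:
  2·area = 16  (B↔C swapped to make it positive)
  edge (0, 10)→(4, 6): d=(4,-4) inclusive
  edge (4, 6)→(8, 6): d=(4,0) inclusive
  edge (8, 6)→(0, 10): d=(-8,4) inclusive
    (4,0)@(9, 1): e=[0,-20,36] → ·  [on edge]
    (3,1)@(7, 3): e=[0,-12,28] → ·  [on edge]
    (2,2)@(5, 5): e=[0,-4,20] → ·  [on edge]
    (1,3)@(3, 7): e=[0,4,12] → █  [on edge]
    (2,3)@(5, 7): e=[8,4,4] → █
    (3,3)@(7, 7): e=[16,4,-4] → ·
    (0,4)@(1, 9): e=[0,12,4] → █  [on edge]
    (1,4)@(3, 9): e=[8,12,-4] → ·
    (2,4)@(5, 9): e=[16,12,-12] → ·
    (0,5)@(1, 11): e=[8,20,-12] → ·
  covered (3 px):
    · · · · ·
    · · · · ·
    · · · · ·
    · █ █ · ·
    █ · · · ·
    · · · · ·
    · · · · ·
    · · · · ·
    · · · · ·
T2:
  2·area = 16
  edge (2, 4)→(10, 0): d=(8,-4) inclusive
  edge (10, 0)→(2, 6): d=(-8,6) inclusive
  edge (2, 6)→(2, 4): d=(0,-2) inclusive
    (2,1)@(5, 3): e=[4,6,6] → █
    (3,1)@(7, 3): e=[12,-6,10] → ·
    (1,2)@(3, 5): e=[12,2,2] → █
    (2,2)@(5, 5): e=[20,-10,6] → ·
    (1,3)@(3, 7): e=[28,-14,2] → ·
  covered (2 px):
    · · · · ·
    · · █ · ·
    · █ · · ·
    · · · · ·
    · · · · ·
    · · · · ·
    · · · · ·
    · · · · ·
    · · · · ·

Answer: 9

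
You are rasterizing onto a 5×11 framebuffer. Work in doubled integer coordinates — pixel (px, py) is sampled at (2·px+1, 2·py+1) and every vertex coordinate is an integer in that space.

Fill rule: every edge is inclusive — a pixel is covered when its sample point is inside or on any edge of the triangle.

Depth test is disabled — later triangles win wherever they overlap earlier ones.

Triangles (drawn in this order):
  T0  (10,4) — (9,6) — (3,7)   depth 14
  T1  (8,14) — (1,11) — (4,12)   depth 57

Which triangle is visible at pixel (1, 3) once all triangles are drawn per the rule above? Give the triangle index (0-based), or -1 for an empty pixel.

T0:
  2·area = 11
  edge (10, 4)→(9, 6): d=(-1,2) inclusive
  edge (9, 6)→(3, 7): d=(-6,1) inclusive
  edge (3, 7)→(10, 4): d=(7,-3) inclusive
    (4,2)@(9, 5): e=[1,6,4] → █
    (1,3)@(3, 7): e=[11,0,0] → █  [on edge]
    (2,3)@(5, 7): e=[7,-2,6] → ·
    (4,3)@(9, 7): e=[-1,-6,18] → ·
    (1,4)@(3, 9): e=[9,-12,14] → ·
  covered (2 px):
    · · · · ·
    · · · · ·
    · · · · █
    · █ · · ·
    · · · · ·
    · · · · ·
    · · · · ·
    · · · · ·
    · · · · ·
    · · · · ·
    · · · · ·
T1:
  2·area = 2
  edge (8, 14)→(1, 11): d=(-7,-3) inclusive
  edge (1, 11)→(4, 12): d=(3,1) inclusive
  edge (4, 12)→(8, 14): d=(4,2) inclusive
    (0,5)@(1, 11): e=[0,0,2] → █  [on edge]
    (1,5)@(3, 11): e=[6,-2,-2] → ·
    (0,6)@(1, 13): e=[-14,6,10] → ·
    (3,6)@(7, 13): e=[4,0,-2] → ·  [on edge]
  covered (1 px):
    · · · · ·
    · · · · ·
    · · · · ·
    · · · · ·
    · · · · ·
    █ · · · ·
    · · · · ·
    · · · · ·
    · · · · ·
    · · · · ·
    · · · · ·

Z-buffer (winner per pixel, '.' = empty):
  . . . . .
  . . . . .
  . . . . 0
  . 0 . . .
  . . . . .
  1 . . . .
  . . . . .
  . . . . .
  . . . . .
  . . . . .
  . . . . .

Answer: 0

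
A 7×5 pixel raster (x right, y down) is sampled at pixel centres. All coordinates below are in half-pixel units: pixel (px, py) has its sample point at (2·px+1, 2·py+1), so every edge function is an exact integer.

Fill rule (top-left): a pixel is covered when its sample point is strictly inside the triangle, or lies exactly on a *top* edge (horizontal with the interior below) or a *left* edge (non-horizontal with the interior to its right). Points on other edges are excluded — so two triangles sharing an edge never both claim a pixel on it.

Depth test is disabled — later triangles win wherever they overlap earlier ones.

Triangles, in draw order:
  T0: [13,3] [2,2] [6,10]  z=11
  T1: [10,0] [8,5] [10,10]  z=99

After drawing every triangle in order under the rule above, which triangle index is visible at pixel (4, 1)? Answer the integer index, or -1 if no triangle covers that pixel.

T0:
  2·area = 84  (B↔C swapped to make it positive)
  edge (13, 3)→(6, 10): d=(-7,7) right/bottom  bias=-1
  edge (6, 10)→(2, 2): d=(-4,-8) top-left  bias=+0
  edge (2, 2)→(13, 3): d=(11,1) right/bottom  bias=-1
    (1,1)@(3, 3): e=[70,4,10] → X
    (2,1)@(5, 3): e=[56,20,8] → X
    (3,1)@(7, 3): e=[42,36,6] → X
    (4,1)@(9, 3): e=[28,52,4] → X
    (5,1)@(11, 3): e=[14,68,2] → X
    (6,1)@(13, 3): e=[0,84,0] → .  [on edge]
    (1,2)@(3, 5): e=[56,-4,32] → .
    (2,2)@(5, 5): e=[42,12,30] → X
    (5,2)@(11, 5): e=[0,60,24] → .  [on edge]
    (2,3)@(5, 7): e=[28,4,52] → X
    (4,3)@(9, 7): e=[0,36,48] → .  [on edge]
    (2,4)@(5, 9): e=[14,-4,74] → .
    (3,4)@(7, 9): e=[0,12,72] → .  [on edge]
  covered (10 px):
    . . . . . . .
    . X X X X X .
    . . X X X . .
    . . X X . . .
    . . . . . . .
T1:
  2·area = 20  (B↔C swapped to make it positive)
  edge (10, 0)→(10, 10): d=(0,10) right/bottom  bias=-1
  edge (10, 10)→(8, 5): d=(-2,-5) top-left  bias=+0
  edge (8, 5)→(10, 0): d=(2,-5) top-left  bias=+0
    (4,1)@(9, 3): e=[10,9,1] → X
    (5,1)@(11, 3): e=[-10,19,11] → .
    (4,2)@(9, 5): e=[10,5,5] → X
    (5,2)@(11, 5): e=[-10,15,15] → .
    (4,3)@(9, 7): e=[10,1,9] → X
    (5,3)@(11, 7): e=[-10,11,19] → .
    (4,4)@(9, 9): e=[10,-3,13] → .
  covered (3 px):
    . . . . . . .
    . . . . X . .
    . . . . X . .
    . . . . X . .
    . . . . . . .

Z-buffer (winner per pixel, '.' = empty):
  . . . . . . .
  . 0 0 0 1 0 .
  . . 0 0 1 . .
  . . 0 0 1 . .
  . . . . . . .

Final: 1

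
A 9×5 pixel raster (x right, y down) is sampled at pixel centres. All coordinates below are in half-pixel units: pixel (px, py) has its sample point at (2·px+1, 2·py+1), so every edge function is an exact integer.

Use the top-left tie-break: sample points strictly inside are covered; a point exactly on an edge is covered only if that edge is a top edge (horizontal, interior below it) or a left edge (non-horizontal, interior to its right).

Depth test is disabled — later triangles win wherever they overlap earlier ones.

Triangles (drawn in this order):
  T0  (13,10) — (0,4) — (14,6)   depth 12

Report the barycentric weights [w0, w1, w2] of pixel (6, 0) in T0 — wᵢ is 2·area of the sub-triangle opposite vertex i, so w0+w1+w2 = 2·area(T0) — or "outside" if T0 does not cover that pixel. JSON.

T0:
  2·area = 58
  edge (13, 10)→(0, 4): d=(-13,-6) top-left  bias=+0
  edge (0, 4)→(14, 6): d=(14,2) right/bottom  bias=-1
  edge (14, 6)→(13, 10): d=(-1,4) right/bottom  bias=-1
    (1,2)@(3, 5): e=[5,8,45] → #
    (2,2)@(5, 5): e=[17,4,37] → #
    (3,2)@(7, 5): e=[29,0,29] → ·  [on edge]
    (1,3)@(3, 7): e=[-21,36,43] → ·
    (2,3)@(5, 7): e=[-9,32,35] → ·
    (3,3)@(7, 7): e=[3,28,27] → #
    (4,3)@(9, 7): e=[15,24,19] → #
    (5,3)@(11, 7): e=[27,20,11] → #
    (6,3)@(13, 7): e=[39,16,3] → #
    (7,3)@(15, 7): e=[51,12,-5] → ·
    (3,4)@(7, 9): e=[-23,56,25] → ·
    (4,4)@(9, 9): e=[-11,52,17] → ·
  covered (8 px):
    · · · · · · · · ·
    · · · · · · · · ·
    · # # · · · · · ·
    · · · # # # # · ·
    · · · · · # # · ·

Final: "outside"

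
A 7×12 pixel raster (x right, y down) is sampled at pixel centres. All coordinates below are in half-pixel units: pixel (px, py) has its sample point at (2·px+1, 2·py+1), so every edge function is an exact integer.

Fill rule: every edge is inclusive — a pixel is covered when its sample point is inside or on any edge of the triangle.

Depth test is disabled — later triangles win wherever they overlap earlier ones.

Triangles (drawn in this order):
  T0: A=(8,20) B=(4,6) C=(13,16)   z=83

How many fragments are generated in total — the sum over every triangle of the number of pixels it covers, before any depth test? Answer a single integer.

T0:
  2·area = 86
  edge (8, 20)→(4, 6): d=(-4,-14) inclusive
  edge (4, 6)→(13, 16): d=(9,10) inclusive
  edge (13, 16)→(8, 20): d=(-5,4) inclusive
    (2,4)@(5, 9): e=[2,17,67] → #
    (3,4)@(7, 9): e=[30,-3,59] → ·
    (2,5)@(5, 11): e=[-6,35,57] → ·
    (3,5)@(7, 11): e=[22,15,49] → #
    (4,5)@(9, 11): e=[50,-5,41] → ·
    (3,6)@(7, 13): e=[14,33,39] → #
    (4,6)@(9, 13): e=[42,13,31] → #
    (5,6)@(11, 13): e=[70,-7,23] → ·
    (3,7)@(7, 15): e=[6,51,29] → #
    (5,7)@(11, 15): e=[62,11,13] → #
    (6,7)@(13, 15): e=[90,-9,5] → ·
    (3,8)@(7, 17): e=[-2,69,19] → ·
  covered (10 px):
    · · · · · · ·
    · · · · · · ·
    · · · · · · ·
    · · · · · · ·
    · · # · · · ·
    · · · # · · ·
    · · · # # · ·
    · · · # # # ·
    · · · · # # ·
    · · · · # · ·
    · · · · · · ·
    · · · · · · ·

Final: 10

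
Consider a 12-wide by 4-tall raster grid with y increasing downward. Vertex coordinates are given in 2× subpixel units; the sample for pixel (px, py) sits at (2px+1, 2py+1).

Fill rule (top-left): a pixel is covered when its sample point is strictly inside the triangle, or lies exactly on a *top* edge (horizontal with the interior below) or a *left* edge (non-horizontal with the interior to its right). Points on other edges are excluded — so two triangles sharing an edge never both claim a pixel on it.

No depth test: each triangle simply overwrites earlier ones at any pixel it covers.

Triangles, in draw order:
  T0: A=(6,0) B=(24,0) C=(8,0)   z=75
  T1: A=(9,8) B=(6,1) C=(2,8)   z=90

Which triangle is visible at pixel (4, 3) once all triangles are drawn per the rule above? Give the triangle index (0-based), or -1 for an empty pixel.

T0:
  degenerate (2·area = 0) — covers nothing
T1:
  2·area = 49  (B↔C swapped to make it positive)
  edge (9, 8)→(2, 8): d=(-7,0) right/bottom  bias=-1
  edge (2, 8)→(6, 1): d=(4,-7) top-left  bias=+0
  edge (6, 1)→(9, 8): d=(3,7) right/bottom  bias=-1
    (2,1)@(5, 3): e=[35,1,13] → #
    (3,1)@(7, 3): e=[35,15,-1] → ·
    (2,2)@(5, 5): e=[21,9,19] → #
    (3,2)@(7, 5): e=[21,23,5] → #
    (4,2)@(9, 5): e=[21,37,-9] → ·
    (1,3)@(3, 7): e=[7,3,39] → #
    (4,3)@(9, 7): e=[7,45,-3] → ·
  covered (6 px):
    · · · · · · · · · · · ·
    · · # · · · · · · · · ·
    · · # # · · · · · · · ·
    · # # # · · · · · · · ·

Z-buffer (winner per pixel, '.' = empty):
  . . . . . . . . . . . .
  . . 1 . . . . . . . . .
  . . 1 1 . . . . . . . .
  . 1 1 1 . . . . . . . .

Final: -1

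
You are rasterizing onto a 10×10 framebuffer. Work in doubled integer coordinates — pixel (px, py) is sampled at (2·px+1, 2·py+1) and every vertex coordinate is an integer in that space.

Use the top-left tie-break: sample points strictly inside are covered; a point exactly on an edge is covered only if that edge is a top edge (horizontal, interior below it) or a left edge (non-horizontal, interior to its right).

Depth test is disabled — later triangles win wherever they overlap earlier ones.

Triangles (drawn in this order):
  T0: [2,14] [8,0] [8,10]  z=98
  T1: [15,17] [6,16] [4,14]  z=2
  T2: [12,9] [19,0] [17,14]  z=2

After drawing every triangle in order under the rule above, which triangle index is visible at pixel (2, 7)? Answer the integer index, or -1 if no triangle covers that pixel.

T0:
  2·area = 60
  edge (2, 14)→(8, 0): d=(6,-14) top-left  bias=+0
  edge (8, 0)→(8, 10): d=(0,10) right/bottom  bias=-1
  edge (8, 10)→(2, 14): d=(-6,4) right/bottom  bias=-1
    (3,1)@(7, 3): e=[4,10,46] → #
    (4,1)@(9, 3): e=[32,-10,38] → ·
    (3,2)@(7, 5): e=[16,10,34] → #
    (4,2)@(9, 5): e=[44,-10,26] → ·
    (2,3)@(5, 7): e=[0,30,30] → #  [on edge]
    (4,3)@(9, 7): e=[56,-10,14] → ·
    (2,4)@(5, 9): e=[12,30,18] → #
    (4,4)@(9, 9): e=[68,-10,2] → ·
    (2,5)@(5, 11): e=[24,30,6] → #
    (3,5)@(7, 11): e=[52,10,-2] → ·
    (1,6)@(3, 13): e=[8,50,2] → #
    (2,6)@(5, 13): e=[36,30,-6] → ·
  covered (8 px):
    · · · · · · · · · ·
    · · · # · · · · · ·
    · · · # · · · · · ·
    · · # # · · · · · ·
    · · # # · · · · · ·
    · · # · · · · · · ·
    · # · · · · · · · ·
    · · · · · · · · · ·
    · · · · · · · · · ·
    · · · · · · · · · ·
T1:
  2·area = 16
  edge (15, 17)→(6, 16): d=(-9,-1) top-left  bias=+0
  edge (6, 16)→(4, 14): d=(-2,-2) top-left  bias=+0
  edge (4, 14)→(15, 17): d=(11,3) right/bottom  bias=-1
    (0,5)@(1, 11): e=[40,0,-24] → ·  [on edge]
    (1,6)@(3, 13): e=[24,0,-8] → ·  [on edge]
    (2,7)@(5, 15): e=[8,0,8] → #  [on edge]
    (3,7)@(7, 15): e=[10,4,2] → #
    (4,7)@(9, 15): e=[12,8,-4] → ·
    (2,8)@(5, 17): e=[-10,-4,30] → ·
    (3,8)@(7, 17): e=[-8,0,24] → ·  [on edge]
    (7,8)@(15, 17): e=[0,16,0] → ·  [on edge]
    (4,9)@(9, 19): e=[-24,0,40] → ·  [on edge]
  covered (2 px):
    · · · · · · · · · ·
    · · · · · · · · · ·
    · · · · · · · · · ·
    · · · · · · · · · ·
    · · · · · · · · · ·
    · · · · · · · · · ·
    · · · · · · · · · ·
    · · # # · · · · · ·
    · · · · · · · · · ·
    · · · · · · · · · ·
T2:
  2·area = 80
  edge (12, 9)→(19, 0): d=(7,-9) top-left  bias=+0
  edge (19, 0)→(17, 14): d=(-2,14) right/bottom  bias=-1
  edge (17, 14)→(12, 9): d=(-5,-5) top-left  bias=+0
    (8,1)@(17, 3): e=[3,22,55] → #
    (9,1)@(19, 3): e=[21,-6,65] → ·
    (8,2)@(17, 5): e=[17,18,45] → #
    (9,2)@(19, 5): e=[35,-10,55] → ·
    (7,3)@(15, 7): e=[13,42,25] → #
    (9,3)@(19, 7): e=[49,-14,45] → ·
    (6,4)@(13, 9): e=[9,66,5] → #
    (9,4)@(19, 9): e=[63,-18,35] → ·
    (6,5)@(13, 11): e=[23,62,-5] → ·
    (7,5)@(15, 11): e=[41,34,5] → #
    (9,5)@(19, 11): e=[77,-22,25] → ·
    (7,6)@(15, 13): e=[55,30,-5] → ·
  covered (10 px):
    · · · · · · · · · ·
    · · · · · · · · # ·
    · · · · · · · · # ·
    · · · · · · · # # ·
    · · · · · · # # # ·
    · · · · · · · # # ·
    · · · · · · · · # ·
    · · · · · · · · · ·
    · · · · · · · · · ·
    · · · · · · · · · ·

Z-buffer (winner per pixel, '.' = empty):
  . . . . . . . . . .
  . . . 0 . . . . 2 .
  . . . 0 . . . . 2 .
  . . 0 0 . . . 2 2 .
  . . 0 0 . . 2 2 2 .
  . . 0 . . . . 2 2 .
  . 0 . . . . . . 2 .
  . . 1 1 . . . . . .
  . . . . . . . . . .
  . . . . . . . . . .

Final: 1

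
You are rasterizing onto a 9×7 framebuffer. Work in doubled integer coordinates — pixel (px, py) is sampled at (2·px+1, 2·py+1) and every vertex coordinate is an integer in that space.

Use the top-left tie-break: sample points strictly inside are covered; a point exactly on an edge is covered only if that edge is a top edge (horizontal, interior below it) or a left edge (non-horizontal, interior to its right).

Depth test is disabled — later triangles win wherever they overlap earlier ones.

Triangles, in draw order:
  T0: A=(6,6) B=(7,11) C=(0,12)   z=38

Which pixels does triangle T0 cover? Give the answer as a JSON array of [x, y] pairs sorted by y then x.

T0:
  2·area = 36
  edge (6, 6)→(7, 11): d=(1,5) right/bottom  bias=-1
  edge (7, 11)→(0, 12): d=(-7,1) right/bottom  bias=-1
  edge (0, 12)→(6, 6): d=(6,-6) top-left  bias=+0
    (2,0)@(5, 1): e=[0,72,-36] → .  [on edge]
    (5,0)@(11, 1): e=[-30,66,0] → .  [on edge]
    (4,1)@(9, 3): e=[-18,54,0] → .  [on edge]
    (3,2)@(7, 5): e=[-6,42,0] → .  [on edge]
    (2,3)@(5, 7): e=[6,30,0] → X  [on edge]
    (3,3)@(7, 7): e=[-4,28,12] → .
    (1,4)@(3, 9): e=[18,18,0] → X  [on edge]
    (3,4)@(7, 9): e=[-2,14,24] → .
    (0,5)@(1, 11): e=[30,6,0] → X  [on edge]
    (3,5)@(7, 11): e=[0,0,36] → .  [on edge]
    (0,6)@(1, 13): e=[32,-8,12] → .
    (1,6)@(3, 13): e=[22,-10,24] → .
  covered (6 px):
    . . . . . . . . .
    . . . . . . . . .
    . . . . . . . . .
    . . X . . . . . .
    . X X . . . . . .
    X X X . . . . . .
    . . . . . . . . .

Answer: [[2,3],[1,4],[2,4],[0,5],[1,5],[2,5]]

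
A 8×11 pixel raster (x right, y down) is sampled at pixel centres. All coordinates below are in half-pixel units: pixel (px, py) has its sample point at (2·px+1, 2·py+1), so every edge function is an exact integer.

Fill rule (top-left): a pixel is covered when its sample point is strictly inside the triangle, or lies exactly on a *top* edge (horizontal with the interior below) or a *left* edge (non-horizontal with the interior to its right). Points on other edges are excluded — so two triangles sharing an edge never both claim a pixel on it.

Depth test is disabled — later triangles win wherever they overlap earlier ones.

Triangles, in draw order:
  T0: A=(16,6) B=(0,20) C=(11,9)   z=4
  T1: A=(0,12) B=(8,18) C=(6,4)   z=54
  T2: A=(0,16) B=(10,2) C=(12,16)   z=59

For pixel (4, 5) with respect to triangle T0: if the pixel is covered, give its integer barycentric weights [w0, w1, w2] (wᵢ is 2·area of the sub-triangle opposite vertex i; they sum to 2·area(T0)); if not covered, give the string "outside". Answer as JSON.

T0:
  2·area = 22
  edge (16, 6)→(0, 20): d=(-16,14) right/bottom  bias=-1
  edge (0, 20)→(11, 9): d=(11,-11) top-left  bias=+0
  edge (11, 9)→(16, 6): d=(5,-3) top-left  bias=+0
    (7,2)@(15, 5): e=[30,0,-8] → ·  [on edge]
    (6,3)@(13, 7): e=[26,0,-4] → ·  [on edge]
    (5,4)@(11, 9): e=[22,0,0] → #  [on edge]
    (6,4)@(13, 9): e=[-6,22,6] → ·
    (4,5)@(9, 11): e=[18,0,4] → #  [on edge]
    (5,5)@(11, 11): e=[-10,22,10] → ·
    (3,6)@(7, 13): e=[14,0,8] → #  [on edge]
    (4,6)@(9, 13): e=[-14,22,14] → ·
    (0,7)@(1, 15): e=[66,-44,0] → ·  [on edge]
    (2,7)@(5, 15): e=[10,0,12] → #  [on edge]
    (3,7)@(7, 15): e=[-18,22,18] → ·
    (1,8)@(3, 17): e=[6,0,16] → #  [on edge]
    (0,9)@(1, 19): e=[2,0,20] → #  [on edge]
  covered (6 px):
    · · · · · · · ·
    · · · · · · · ·
    · · · · · · · ·
    · · · · · · · ·
    · · · · · # · ·
    · · · · # · · ·
    · · · # · · · ·
    · · # · · · · ·
    · # · · · · · ·
    # · · · · · · ·
    · · · · · · · ·
T1:
  2·area = 100  (B↔C swapped to make it positive)
  edge (0, 12)→(6, 4): d=(6,-8) top-left  bias=+0
  edge (6, 4)→(8, 18): d=(2,14) right/bottom  bias=-1
  edge (8, 18)→(0, 12): d=(-8,-6) top-left  bias=+0
    (2,3)@(5, 7): e=[10,20,70] → #
    (3,3)@(7, 7): e=[26,-8,82] → ·
    (1,4)@(3, 9): e=[6,52,42] → #
    (3,4)@(7, 9): e=[38,-4,66] → ·
    (0,5)@(1, 11): e=[2,84,14] → #
    (3,5)@(7, 11): e=[50,0,50] → ·  [on edge]
    (0,6)@(1, 13): e=[14,88,-2] → ·
    (1,6)@(3, 13): e=[30,60,10] → #
    (3,6)@(7, 13): e=[62,4,34] → #
    (4,6)@(9, 13): e=[78,-24,46] → ·
    (1,7)@(3, 15): e=[42,64,-6] → ·
    (2,7)@(5, 15): e=[58,36,6] → #
  covered (12 px):
    · · · · · · · ·
    · · · · · · · ·
    · · · · · · · ·
    · · # · · · · ·
    · # # · · · · ·
    # # # · · · · ·
    · # # # · · · ·
    · · # # · · · ·
    · · · # · · · ·
    · · · · · · · ·
    · · · · · · · ·
T2:
  2·area = 168
  edge (0, 16)→(10, 2): d=(10,-14) top-left  bias=+0
  edge (10, 2)→(12, 16): d=(2,14) right/bottom  bias=-1
  edge (12, 16)→(0, 16): d=(-12,0) right/bottom  bias=-1
    (4,2)@(9, 5): e=[16,20,132] → #
    (5,2)@(11, 5): e=[44,-8,132] → ·
    (3,3)@(7, 7): e=[8,52,108] → #
    (5,3)@(11, 7): e=[64,-4,108] → ·
    (2,4)@(5, 9): e=[0,84,84] → #  [on edge]
    (5,4)@(11, 9): e=[84,0,84] → ·  [on edge]
    (2,5)@(5, 11): e=[20,88,60] → #
    (5,5)@(11, 11): e=[104,4,60] → #
    (6,5)@(13, 11): e=[132,-24,60] → ·
    (1,6)@(3, 13): e=[12,120,36] → #
    (6,6)@(13, 13): e=[152,-20,36] → ·
    (0,7)@(1, 15): e=[4,152,12] → #
  covered (21 px):
    · · · · · · · ·
    · · · · · · · ·
    · · · · # · · ·
    · · · # # · · ·
    · · # # # · · ·
    · · # # # # · ·
    · # # # # # · ·
    # # # # # # · ·
    · · · · · · · ·
    · · · · · · · ·
    · · · · · · · ·

Final: [0,4,18]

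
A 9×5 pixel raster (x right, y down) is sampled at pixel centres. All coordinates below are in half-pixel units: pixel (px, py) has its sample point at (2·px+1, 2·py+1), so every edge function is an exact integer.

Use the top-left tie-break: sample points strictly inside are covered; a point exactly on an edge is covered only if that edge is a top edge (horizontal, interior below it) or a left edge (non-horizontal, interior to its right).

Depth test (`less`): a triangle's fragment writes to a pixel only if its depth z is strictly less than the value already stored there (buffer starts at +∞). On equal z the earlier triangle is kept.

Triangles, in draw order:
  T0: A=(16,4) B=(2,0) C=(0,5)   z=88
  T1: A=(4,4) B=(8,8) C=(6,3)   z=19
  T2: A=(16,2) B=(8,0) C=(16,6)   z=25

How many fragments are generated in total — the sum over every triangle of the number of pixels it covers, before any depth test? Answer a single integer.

T0:
  2·area = 78  (B↔C swapped to make it positive)
  edge (16, 4)→(0, 5): d=(-16,1) right/bottom  bias=-1
  edge (0, 5)→(2, 0): d=(2,-5) top-left  bias=+0
  edge (2, 0)→(16, 4): d=(14,4) right/bottom  bias=-1
    (1,0)@(3, 1): e=[61,7,10] → █
    (2,0)@(5, 1): e=[59,17,2] → █
    (3,0)@(7, 1): e=[57,27,-6] → ·
    (0,1)@(1, 3): e=[31,1,46] → █
    (3,1)@(7, 3): e=[25,31,22] → █
    (4,1)@(9, 3): e=[23,41,14] → █
    (5,1)@(11, 3): e=[21,51,6] → █
    (6,1)@(13, 3): e=[19,61,-2] → ·
    (0,2)@(1, 5): e=[-1,5,74] → ·
    (1,2)@(3, 5): e=[-3,15,66] → ·
    (2,2)@(5, 5): e=[-5,25,58] → ·
    (3,2)@(7, 5): e=[-7,35,50] → ·
  covered (8 px):
    · █ █ · · · · · ·
    █ █ █ █ █ █ · · ·
    · · · · · · · · ·
    · · · · · · · · ·
    · · · · · · · · ·
T1:
  2·area = 12  (B↔C swapped to make it positive)
  edge (4, 4)→(6, 3): d=(2,-1) top-left  bias=+0
  edge (6, 3)→(8, 8): d=(2,5) right/bottom  bias=-1
  edge (8, 8)→(4, 4): d=(-4,-4) top-left  bias=+0
    (0,0)@(1, 1): e=[-9,21,0] → ·  [on edge]
    (1,1)@(3, 3): e=[-3,15,0] → ·  [on edge]
    (2,2)@(5, 5): e=[3,9,0] → █  [on edge]
    (3,2)@(7, 5): e=[5,-1,8] → ·
    (2,3)@(5, 7): e=[7,13,-8] → ·
    (3,3)@(7, 7): e=[9,3,0] → █  [on edge]
    (4,3)@(9, 7): e=[11,-7,8] → ·
    (3,4)@(7, 9): e=[13,7,-8] → ·
    (4,4)@(9, 9): e=[15,-3,0] → ·  [on edge]
  covered (2 px):
    · · · · · · · · ·
    · · · · · · · · ·
    · · █ · · · · · ·
    · · · █ · · · · ·
    · · · · · · · · ·
T2:
  2·area = 32  (B↔C swapped to make it positive)
  edge (16, 2)→(16, 6): d=(0,4) right/bottom  bias=-1
  edge (16, 6)→(8, 0): d=(-8,-6) top-left  bias=+0
  edge (8, 0)→(16, 2): d=(8,2) right/bottom  bias=-1
    (5,0)@(11, 1): e=[20,10,2] → █
    (6,0)@(13, 1): e=[12,22,-2] → ·
    (5,1)@(11, 3): e=[20,-6,18] → ·
    (6,1)@(13, 3): e=[12,6,14] → █
    (7,1)@(15, 3): e=[4,18,10] → █
    (8,1)@(17, 3): e=[-4,30,6] → ·
    (6,2)@(13, 5): e=[12,-10,30] → ·
    (7,2)@(15, 5): e=[4,2,26] → █
    (8,2)@(17, 5): e=[-4,14,22] → ·
    (7,3)@(15, 7): e=[4,-14,42] → ·
  covered (4 px):
    · · · · · █ · · ·
    · · · · · · █ █ ·
    · · · · · · · █ ·
    · · · · · · · · ·
    · · · · · · · · ·

Result: 14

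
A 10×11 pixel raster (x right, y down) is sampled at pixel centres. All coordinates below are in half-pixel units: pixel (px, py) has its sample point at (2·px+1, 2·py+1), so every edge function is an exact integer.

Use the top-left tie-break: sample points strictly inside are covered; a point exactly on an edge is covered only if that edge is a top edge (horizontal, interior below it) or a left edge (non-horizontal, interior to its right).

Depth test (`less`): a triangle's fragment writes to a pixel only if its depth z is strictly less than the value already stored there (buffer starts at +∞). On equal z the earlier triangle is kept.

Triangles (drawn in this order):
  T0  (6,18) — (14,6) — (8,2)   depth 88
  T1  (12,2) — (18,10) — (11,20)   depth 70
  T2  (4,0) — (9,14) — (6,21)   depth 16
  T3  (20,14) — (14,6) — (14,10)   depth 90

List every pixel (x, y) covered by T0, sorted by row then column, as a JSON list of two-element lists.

T0:
  2·area = 104  (B↔C swapped to make it positive)
  edge (6, 18)→(8, 2): d=(2,-16) top-left  bias=+0
  edge (8, 2)→(14, 6): d=(6,4) right/bottom  bias=-1
  edge (14, 6)→(6, 18): d=(-8,12) right/bottom  bias=-1
    (4,1)@(9, 3): e=[18,2,84] → X
    (5,1)@(11, 3): e=[50,-6,60] → .
    (4,2)@(9, 5): e=[22,14,68] → X
    (5,2)@(11, 5): e=[54,6,44] → X
    (6,2)@(13, 5): e=[86,-2,20] → .
    (4,3)@(9, 7): e=[26,26,52] → X
    (6,3)@(13, 7): e=[90,10,4] → X
    (7,3)@(15, 7): e=[122,2,-20] → .
    (4,4)@(9, 9): e=[30,38,36] → X
    (6,4)@(13, 9): e=[94,22,-12] → .
    (3,5)@(7, 11): e=[2,58,44] → X
    (5,5)@(11, 11): e=[66,42,-4] → .
  covered (13 px):
    . . . . . . . . . .
    . . . . X . . . . .
    . . . . X X . . . .
    . . . . X X X . . .
    . . . . X X . . . .
    . . . X X . . . . .
    . . . X X . . . . .
    . . . X . . . . . .
    . . . . . . . . . .
    . . . . . . . . . .
    . . . . . . . . . .
T1:
  2·area = 116
  edge (12, 2)→(18, 10): d=(6,8) right/bottom  bias=-1
  edge (18, 10)→(11, 20): d=(-7,10) right/bottom  bias=-1
  edge (11, 20)→(12, 2): d=(1,-18) top-left  bias=+0
    (6,2)@(13, 5): e=[10,85,21] → X
    (7,2)@(15, 5): e=[-6,65,57] → .
    (6,3)@(13, 7): e=[22,71,23] → X
    (7,3)@(15, 7): e=[6,51,59] → X
    (8,3)@(17, 7): e=[-10,31,95] → .
    (6,4)@(13, 9): e=[34,57,25] → X
    (8,4)@(17, 9): e=[2,17,97] → X
    (9,4)@(19, 9): e=[-14,-3,133] → .
    (6,5)@(13, 11): e=[46,43,27] → X
    (9,5)@(19, 11): e=[-2,-17,135] → .
    (6,6)@(13, 13): e=[58,29,29] → X
    (8,6)@(17, 13): e=[26,-11,101] → .
  covered (13 px):
    . . . . . . . . . .
    . . . . . . . . . .
    . . . . . . X . . .
    . . . . . . X X . .
    . . . . . . X X X .
    . . . . . . X X X .
    . . . . . . X X . .
    . . . . . . X . . .
    . . . . . . X . . .
    . . . . . . . . . .
    . . . . . . . . . .
T2:
  2·area = 77
  edge (4, 0)→(9, 14): d=(5,14) right/bottom  bias=-1
  edge (9, 14)→(6, 21): d=(-3,7) right/bottom  bias=-1
  edge (6, 21)→(4, 0): d=(-2,-21) top-left  bias=+0
    (2,1)@(5, 3): e=[1,61,15] → X
    (3,1)@(7, 3): e=[-27,47,57] → .
    (2,2)@(5, 5): e=[11,55,11] → X
    (3,2)@(7, 5): e=[-17,41,53] → .
    (2,3)@(5, 7): e=[21,49,7] → X
    (3,3)@(7, 7): e=[-7,35,49] → .
    (2,4)@(5, 9): e=[31,43,3] → X
    (3,4)@(7, 9): e=[3,29,45] → X
    (4,4)@(9, 9): e=[-25,15,87] → .
    (2,5)@(5, 11): e=[41,37,-1] → .
    (3,5)@(7, 11): e=[13,23,41] → X
    (4,5)@(9, 11): e=[-15,9,83] → .
  covered (9 px):
    . . . . . . . . . .
    . . X . . . . . . .
    . . X . . . . . . .
    . . X . . . . . . .
    . . X X . . . . . .
    . . . X . . . . . .
    . . . X . . . . . .
    . . . X . . . . . .
    . . . X . . . . . .
    . . . . . . . . . .
    . . . . . . . . . .
T3:
  2·area = 24  (B↔C swapped to make it positive)
  edge (20, 14)→(14, 10): d=(-6,-4) top-left  bias=+0
  edge (14, 10)→(14, 6): d=(0,-4) top-left  bias=+0
  edge (14, 6)→(20, 14): d=(6,8) right/bottom  bias=-1
    (7,4)@(15, 9): e=[10,4,10] → X
    (8,4)@(17, 9): e=[18,12,-6] → .
    (7,5)@(15, 11): e=[-2,4,22] → .
    (8,5)@(17, 11): e=[6,12,6] → X
    (9,5)@(19, 11): e=[14,20,-10] → .
    (8,6)@(17, 13): e=[-6,12,18] → .
    (9,6)@(19, 13): e=[2,20,2] → X
    (9,7)@(19, 15): e=[-10,20,14] → .
  covered (3 px):
    . . . . . . . . . .
    . . . . . . . . . .
    . . . . . . . . . .
    . . . . . . . . . .
    . . . . . . . X . .
    . . . . . . . . X .
    . . . . . . . . . X
    . . . . . . . . . .
    . . . . . . . . . .
    . . . . . . . . . .
    . . . . . . . . . .

Result: [[4,1],[4,2],[5,2],[4,3],[5,3],[6,3],[4,4],[5,4],[3,5],[4,5],[3,6],[4,6],[3,7]]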